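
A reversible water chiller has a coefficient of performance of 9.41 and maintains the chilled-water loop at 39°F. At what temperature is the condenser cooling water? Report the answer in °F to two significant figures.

COP_R = T_C/(T_H − T_C) gives T_H − T_C = T_C/COP.
With T_C = 277.04 K, T_H = 277.04 × (1 + 1/9.41) = 306.48 K.
Converting, 306.48 K = 91.99°F.

92 °F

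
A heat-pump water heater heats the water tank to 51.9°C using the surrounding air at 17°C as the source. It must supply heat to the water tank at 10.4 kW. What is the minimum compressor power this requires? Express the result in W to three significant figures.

In absolute terms T_C = 290.15 K and T_H = 325.05 K, so ΔT = 34.90 K.
COP_Carnot = T_H/ΔT = 325.05/34.90 = 9.314.
Ẇ_min = Q̇/COP_Carnot = 10.40/9.314 = 1.117 kW = 1117 W.

1120 W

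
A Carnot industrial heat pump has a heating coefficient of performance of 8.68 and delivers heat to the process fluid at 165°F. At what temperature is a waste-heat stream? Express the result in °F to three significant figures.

93.0 °F

COP_HP = T_H/(T_H − T_C) gives T_H − T_C = T_H/COP.
With T_H = 347.04 K, T_C = 347.04 × (1 − 1/8.68) = 307.06 K.
Converting, 307.06 K = 93.03°F.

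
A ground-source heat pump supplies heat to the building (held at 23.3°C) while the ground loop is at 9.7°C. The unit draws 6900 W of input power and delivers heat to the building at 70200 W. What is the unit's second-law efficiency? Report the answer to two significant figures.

COP_actual = Q̇_H/Ẇ = 70200/6900 = 10.17.
In absolute terms T_C = 282.85 K and T_H = 296.45 K, so ΔT = 13.60 K.
COP_Carnot = T_H/ΔT = 296.45/13.60 = 21.80.
η_II = COP_actual/COP_Carnot = 10.17/21.80 = 0.4667.

0.47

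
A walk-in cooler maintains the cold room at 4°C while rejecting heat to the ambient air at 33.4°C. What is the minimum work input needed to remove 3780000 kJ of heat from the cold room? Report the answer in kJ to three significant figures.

In absolute terms T_C = 277.15 K and T_H = 306.55 K, so ΔT = 29.40 K.
The reversible limit is COP_R = T_C/ΔT = 9.427, so W_min = Q_C/COP = Q_C·ΔT/T_C.
W_min = 3780000 × 29.40/277.15 = 401000 kJ.

401000 kJ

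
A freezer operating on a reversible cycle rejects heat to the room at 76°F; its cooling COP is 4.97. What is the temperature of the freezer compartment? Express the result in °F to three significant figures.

For a Carnot refrigerator COP_R = T_C/(T_H − T_C), so T_C = COP·T_H/(1 + COP).
With T_H = 297.59 K, T_C = 4.97 × 297.59/5.970 = 247.75 K.
Converting, 247.75 K = -13.73°F.

-13.7 °F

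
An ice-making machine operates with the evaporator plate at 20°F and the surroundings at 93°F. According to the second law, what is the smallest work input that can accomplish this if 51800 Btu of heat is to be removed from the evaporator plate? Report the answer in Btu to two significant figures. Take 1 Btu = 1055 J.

In absolute terms T_C = 266.48 K and T_H = 307.04 K, so ΔT = 40.56 K.
The reversible limit is COP_R = T_C/ΔT = 6.571, so W_min = Q_C/COP = Q_C·ΔT/T_C.
W_min = 51800 × 40.56/266.48 = 7883 Btu.

7900 Btu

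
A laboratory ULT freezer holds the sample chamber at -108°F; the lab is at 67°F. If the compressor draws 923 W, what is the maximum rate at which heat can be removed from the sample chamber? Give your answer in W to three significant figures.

1850 W

In absolute terms T_C = 195.37 K and T_H = 292.59 K, so ΔT = 97.22 K.
COP_Carnot = T_C/ΔT = 195.37/97.22 = 2.010.
Q̇_max = COP_Carnot × Ẇ = 2.010 × 923.0 W = 1855 W.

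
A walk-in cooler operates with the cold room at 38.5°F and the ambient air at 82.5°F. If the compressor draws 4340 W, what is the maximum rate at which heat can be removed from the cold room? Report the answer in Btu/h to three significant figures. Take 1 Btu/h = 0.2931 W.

168000 Btu/h

In absolute terms T_C = 276.76 K and T_H = 301.21 K, so ΔT = 24.44 K.
COP_Carnot = T_C/ΔT = 276.76/24.44 = 11.32.
Q̇_max = COP_Carnot × Ẇ = 11.32 × 4340 W = 49140 W = 167600 Btu/h.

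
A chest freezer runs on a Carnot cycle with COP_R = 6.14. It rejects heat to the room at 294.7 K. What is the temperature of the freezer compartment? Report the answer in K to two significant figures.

For a Carnot refrigerator COP_R = T_C/(T_H − T_C), so T_C = COP·T_H/(1 + COP).
With T_H = 294.70 K, T_C = 6.14 × 294.70/7.140 = 253.43 K.

250 K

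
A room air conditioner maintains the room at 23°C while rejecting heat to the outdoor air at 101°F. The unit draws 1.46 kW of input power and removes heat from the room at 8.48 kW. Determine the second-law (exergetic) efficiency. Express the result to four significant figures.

0.3007

COP_actual = Q̇_C/Ẇ = 8.480/1.460 = 5.808.
In absolute terms T_C = 296.15 K and T_H = 311.48 K, so ΔT = 15.33 K.
COP_Carnot = T_C/ΔT = 296.15/15.33 = 19.31.
η_II = COP_actual/COP_Carnot = 5.808/19.31 = 0.3007.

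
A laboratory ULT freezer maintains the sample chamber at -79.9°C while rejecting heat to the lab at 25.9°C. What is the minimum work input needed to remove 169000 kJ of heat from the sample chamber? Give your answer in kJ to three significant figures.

In absolute terms T_C = 193.25 K and T_H = 299.05 K, so ΔT = 105.8 K.
The reversible limit is COP_R = T_C/ΔT = 1.827, so W_min = Q_C/COP = Q_C·ΔT/T_C.
W_min = 169000 × 105.8/193.25 = 92520 kJ.

92500 kJ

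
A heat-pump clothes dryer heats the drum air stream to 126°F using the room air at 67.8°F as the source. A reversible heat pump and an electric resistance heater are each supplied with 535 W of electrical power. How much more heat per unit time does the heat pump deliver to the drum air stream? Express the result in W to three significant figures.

4850 W

In absolute terms T_C = 293.04 K and T_H = 325.37 K, so ΔT = 32.33 K.
COP_Carnot = T_H/ΔT = 325.37/32.33 = 10.06.
The heat pump delivers Q̇_H = COP × Ẇ = 5384 W; the resistance heater delivers Ẇ = 535.0 W.
Extra = (COP − 1)·Ẇ = 4849 W.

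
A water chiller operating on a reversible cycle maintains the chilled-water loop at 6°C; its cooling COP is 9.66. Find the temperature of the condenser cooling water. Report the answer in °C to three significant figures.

COP_R = T_C/(T_H − T_C) gives T_H − T_C = T_C/COP.
With T_C = 279.15 K, T_H = 279.15 × (1 + 1/9.66) = 308.05 K.
Converting, 308.05 K = 34.90°C.

34.9 °C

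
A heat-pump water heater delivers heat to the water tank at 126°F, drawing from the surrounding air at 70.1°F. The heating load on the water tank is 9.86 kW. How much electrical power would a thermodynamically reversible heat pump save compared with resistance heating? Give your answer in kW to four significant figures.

In absolute terms T_C = 294.32 K and T_H = 325.37 K, so ΔT = 31.06 K.
COP_Carnot = T_H/ΔT = 325.37/31.06 = 10.48.
Resistance heating needs Ẇ_res = Q̇_H = 9.860 kW; the reversible heat pump needs only Ẇ_hp = Q̇_H/COP = 0.9411 kW.
Saving = 9.860 − 0.9411 = 8.919 kW.

8.919 kW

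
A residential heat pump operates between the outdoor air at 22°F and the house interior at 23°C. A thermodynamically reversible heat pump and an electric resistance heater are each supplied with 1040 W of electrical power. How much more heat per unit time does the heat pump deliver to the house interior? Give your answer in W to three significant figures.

9750 W

In absolute terms T_C = 267.59 K and T_H = 296.15 K, so ΔT = 28.56 K.
COP_Carnot = T_H/ΔT = 296.15/28.56 = 10.37.
The heat pump delivers Q̇_H = COP × Ẇ = 10790 W; the resistance heater delivers Ẇ = 1040 W.
Extra = (COP − 1)·Ẇ = 9746 W.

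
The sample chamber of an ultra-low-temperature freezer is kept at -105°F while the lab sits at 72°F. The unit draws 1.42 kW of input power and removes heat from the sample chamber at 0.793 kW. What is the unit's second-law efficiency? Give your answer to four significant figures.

0.2787

COP_actual = Q̇_C/Ẇ = 0.7930/1.420 = 0.5585.
In absolute terms T_C = 197.04 K and T_H = 295.37 K, so ΔT = 98.33 K.
COP_Carnot = T_C/ΔT = 197.04/98.33 = 2.004.
η_II = COP_actual/COP_Carnot = 0.5585/2.004 = 0.2787.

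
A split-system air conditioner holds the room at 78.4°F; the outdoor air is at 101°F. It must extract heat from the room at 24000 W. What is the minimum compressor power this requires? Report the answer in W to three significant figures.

In absolute terms T_C = 298.93 K and T_H = 311.48 K, so ΔT = 12.56 K.
COP_Carnot = T_C/ΔT = 298.93/12.56 = 23.81.
Ẇ_min = Q̇/COP_Carnot = 24000/23.81 = 1008 W.

1010 W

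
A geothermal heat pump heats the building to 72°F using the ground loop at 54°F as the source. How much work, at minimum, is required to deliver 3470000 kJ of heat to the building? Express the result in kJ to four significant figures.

117500 kJ

In absolute terms T_C = 285.37 K and T_H = 295.37 K, so ΔT = 10.00 K.
The reversible limit is COP_HP = T_H/ΔT = 29.54, so W_min = Q_H/COP = Q_H·ΔT/T_H.
W_min = 3470000 × 10.00/295.37 = 117500 kJ.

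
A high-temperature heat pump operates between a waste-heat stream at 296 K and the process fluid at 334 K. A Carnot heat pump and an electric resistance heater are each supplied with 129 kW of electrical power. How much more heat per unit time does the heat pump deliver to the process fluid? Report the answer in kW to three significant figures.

1000 kW

The reservoir spacing is ΔT = 334 − 296 = 38.00 K.
COP_Carnot = T_H/ΔT = 334.00/38.00 = 8.789.
The heat pump delivers Q̇_H = COP × Ẇ = 1134 kW; the resistance heater delivers Ẇ = 129.0 kW.
Extra = (COP − 1)·Ẇ = 1005 kW.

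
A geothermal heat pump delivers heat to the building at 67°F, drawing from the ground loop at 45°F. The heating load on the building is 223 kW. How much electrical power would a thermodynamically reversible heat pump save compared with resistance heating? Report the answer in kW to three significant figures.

In absolute terms T_C = 280.37 K and T_H = 292.59 K, so ΔT = 12.22 K.
COP_Carnot = T_H/ΔT = 292.59/12.22 = 23.94.
Resistance heating needs Ẇ_res = Q̇_H = 223.0 kW; the reversible heat pump needs only Ẇ_hp = Q̇_H/COP = 9.315 kW.
Saving = 223.0 − 9.315 = 213.7 kW.

214 kW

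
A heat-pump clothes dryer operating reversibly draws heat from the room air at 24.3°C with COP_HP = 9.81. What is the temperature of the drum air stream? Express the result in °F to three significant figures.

COP_HP = T_H/(T_H − T_C) rearranges to T_H = COP·T_C/(COP − 1).
With T_C = 297.45 K, T_H = 9.81 × 297.45/8.810 = 331.21 K.
Converting, 331.21 K = 136.51°F.

137 °F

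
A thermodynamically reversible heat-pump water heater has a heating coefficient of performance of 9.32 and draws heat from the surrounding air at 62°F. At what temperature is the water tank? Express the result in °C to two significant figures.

52 °C

COP_HP = T_H/(T_H − T_C) rearranges to T_H = COP·T_C/(COP − 1).
With T_C = 289.82 K, T_H = 9.32 × 289.82/8.320 = 324.65 K.
Converting, 324.65 K = 51.50°C.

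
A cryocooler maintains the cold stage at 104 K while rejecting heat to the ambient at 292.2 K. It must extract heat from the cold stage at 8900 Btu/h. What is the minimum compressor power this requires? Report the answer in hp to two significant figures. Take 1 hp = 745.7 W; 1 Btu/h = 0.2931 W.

6.3 hp

The reservoir spacing is ΔT = 292.2 − 104 = 188.2 K.
COP_Carnot = T_C/ΔT = 104.00/188.2 = 0.5526.
Ẇ_min = Q̇/COP_Carnot = 8900/0.5526 = 16110 Btu/h = 6.330 hp.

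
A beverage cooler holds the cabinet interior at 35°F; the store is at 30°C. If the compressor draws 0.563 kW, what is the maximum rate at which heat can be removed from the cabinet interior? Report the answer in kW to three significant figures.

In absolute terms T_C = 274.82 K and T_H = 303.15 K, so ΔT = 28.33 K.
COP_Carnot = T_C/ΔT = 274.82/28.33 = 9.699.
Q̇_max = COP_Carnot × Ẇ = 9.699 × 0.5630 kW = 5.461 kW.

5.46 kW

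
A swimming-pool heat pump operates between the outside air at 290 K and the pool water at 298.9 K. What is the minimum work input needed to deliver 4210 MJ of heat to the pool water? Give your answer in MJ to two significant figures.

130 MJ

The reservoir spacing is ΔT = 298.9 − 290 = 8.900 K.
The reversible limit is COP_HP = T_H/ΔT = 33.58, so W_min = Q_H/COP = Q_H·ΔT/T_H.
W_min = 4210 × 8.900/298.90 = 125.4 MJ.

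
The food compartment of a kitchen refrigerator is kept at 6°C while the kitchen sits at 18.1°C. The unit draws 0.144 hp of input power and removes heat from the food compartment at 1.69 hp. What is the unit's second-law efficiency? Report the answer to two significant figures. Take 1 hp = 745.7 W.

COP_actual = Q̇_C/Ẇ = 1.690/0.1440 = 11.74.
In absolute terms T_C = 279.15 K and T_H = 291.25 K, so ΔT = 12.10 K.
COP_Carnot = T_C/ΔT = 279.15/12.10 = 23.07.
η_II = COP_actual/COP_Carnot = 11.74/23.07 = 0.5087.

0.51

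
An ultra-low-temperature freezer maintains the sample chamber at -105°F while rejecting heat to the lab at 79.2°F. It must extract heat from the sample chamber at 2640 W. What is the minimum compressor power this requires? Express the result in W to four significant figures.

1371 W

In absolute terms T_C = 197.04 K and T_H = 299.37 K, so ΔT = 102.3 K.
COP_Carnot = T_C/ΔT = 197.04/102.3 = 1.925.
Ẇ_min = Q̇/COP_Carnot = 2640/1.925 = 1371 W.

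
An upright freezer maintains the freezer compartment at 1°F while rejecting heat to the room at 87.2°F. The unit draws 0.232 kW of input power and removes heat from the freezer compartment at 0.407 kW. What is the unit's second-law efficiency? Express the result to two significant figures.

COP_actual = Q̇_C/Ẇ = 0.4070/0.2320 = 1.754.
In absolute terms T_C = 255.93 K and T_H = 303.82 K, so ΔT = 47.89 K.
COP_Carnot = T_C/ΔT = 255.93/47.89 = 5.344.
η_II = COP_actual/COP_Carnot = 1.754/5.344 = 0.3283.

0.33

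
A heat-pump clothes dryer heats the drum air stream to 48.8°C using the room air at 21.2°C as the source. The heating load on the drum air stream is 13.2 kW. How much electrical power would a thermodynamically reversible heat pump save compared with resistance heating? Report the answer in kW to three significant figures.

12.1 kW

In absolute terms T_C = 294.35 K and T_H = 321.95 K, so ΔT = 27.60 K.
COP_Carnot = T_H/ΔT = 321.95/27.60 = 11.66.
Resistance heating needs Ẇ_res = Q̇_H = 13.20 kW; the reversible heat pump needs only Ẇ_hp = Q̇_H/COP = 1.132 kW.
Saving = 13.20 − 1.132 = 12.07 kW.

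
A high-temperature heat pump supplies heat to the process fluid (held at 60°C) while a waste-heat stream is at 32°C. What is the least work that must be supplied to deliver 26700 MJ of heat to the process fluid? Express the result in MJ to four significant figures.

In absolute terms T_C = 305.15 K and T_H = 333.15 K, so ΔT = 28.00 K.
The reversible limit is COP_HP = T_H/ΔT = 11.90, so W_min = Q_H/COP = Q_H·ΔT/T_H.
W_min = 26700 × 28.00/333.15 = 2244 MJ.

2244 MJ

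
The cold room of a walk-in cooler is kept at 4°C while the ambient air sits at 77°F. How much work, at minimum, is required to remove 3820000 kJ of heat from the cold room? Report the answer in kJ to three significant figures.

In absolute terms T_C = 277.15 K and T_H = 298.15 K, so ΔT = 21.00 K.
The reversible limit is COP_R = T_C/ΔT = 13.20, so W_min = Q_C/COP = Q_C·ΔT/T_C.
W_min = 3820000 × 21.00/277.15 = 289400 kJ.

289000 kJ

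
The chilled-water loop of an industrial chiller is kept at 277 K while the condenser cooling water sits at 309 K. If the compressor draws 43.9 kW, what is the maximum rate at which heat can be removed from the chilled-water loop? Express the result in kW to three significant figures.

The reservoir spacing is ΔT = 309 − 277 = 32.00 K.
COP_Carnot = T_C/ΔT = 277.00/32.00 = 8.656.
Q̇_max = COP_Carnot × Ẇ = 8.656 × 43.90 kW = 380.0 kW.

380 kW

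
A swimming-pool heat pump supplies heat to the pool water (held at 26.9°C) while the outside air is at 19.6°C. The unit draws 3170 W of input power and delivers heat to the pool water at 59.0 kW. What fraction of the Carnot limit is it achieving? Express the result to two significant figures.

0.45

Converting, Q̇_H = 59.00 kW = 59000 W, so COP_actual = Q̇_H/Ẇ = 59000/3170 = 18.61.
In absolute terms T_C = 292.75 K and T_H = 300.05 K, so ΔT = 7.300 K.
COP_Carnot = T_H/ΔT = 300.05/7.300 = 41.10.
η_II = COP_actual/COP_Carnot = 18.61/41.10 = 0.4528.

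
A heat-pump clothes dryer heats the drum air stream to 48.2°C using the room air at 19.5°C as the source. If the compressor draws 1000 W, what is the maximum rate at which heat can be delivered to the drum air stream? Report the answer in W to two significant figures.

In absolute terms T_C = 292.65 K and T_H = 321.35 K, so ΔT = 28.70 K.
COP_Carnot = T_H/ΔT = 321.35/28.70 = 11.20.
Q̇_max = COP_Carnot × Ẇ = 11.20 × 1000 W = 11200 W.

11000 W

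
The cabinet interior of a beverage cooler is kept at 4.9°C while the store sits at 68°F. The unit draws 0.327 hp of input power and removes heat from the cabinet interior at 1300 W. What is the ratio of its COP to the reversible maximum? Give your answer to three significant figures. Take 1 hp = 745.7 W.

0.290

Converting, Q̇_C = 1300 W = 1.743 hp, so COP_actual = Q̇_C/Ẇ = 1.743/0.3270 = 5.331.
In absolute terms T_C = 278.05 K and T_H = 293.15 K, so ΔT = 15.10 K.
COP_Carnot = T_C/ΔT = 278.05/15.10 = 18.41.
η_II = COP_actual/COP_Carnot = 5.331/18.41 = 0.2895.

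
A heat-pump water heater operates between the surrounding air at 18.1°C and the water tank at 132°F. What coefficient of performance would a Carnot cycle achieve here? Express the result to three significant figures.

In absolute terms T_C = 291.25 K and T_H = 328.71 K, so ΔT = 37.46 K.
For a reversible cycle, COP_Carnot = T_H/ΔT = 328.71/37.46 = 8.776.

8.78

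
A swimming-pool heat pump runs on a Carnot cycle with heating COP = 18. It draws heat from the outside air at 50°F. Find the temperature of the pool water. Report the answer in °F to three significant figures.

COP_HP = T_H/(T_H − T_C) rearranges to T_H = COP·T_C/(COP − 1).
With T_C = 283.15 K, T_H = 18 × 283.15/17.00 = 299.81 K.
Converting, 299.81 K = 79.98°F.

80.0 °F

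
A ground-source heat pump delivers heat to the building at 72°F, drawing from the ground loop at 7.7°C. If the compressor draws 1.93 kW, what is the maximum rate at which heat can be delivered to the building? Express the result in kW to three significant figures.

In absolute terms T_C = 280.85 K and T_H = 295.37 K, so ΔT = 14.52 K.
COP_Carnot = T_H/ΔT = 295.37/14.52 = 20.34.
Q̇_max = COP_Carnot × Ẇ = 20.34 × 1.930 kW = 39.25 kW.

39.3 kW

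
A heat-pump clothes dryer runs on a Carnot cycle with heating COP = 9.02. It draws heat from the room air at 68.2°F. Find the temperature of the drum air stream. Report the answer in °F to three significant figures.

COP_HP = T_H/(T_H − T_C) rearranges to T_H = COP·T_C/(COP − 1).
With T_C = 293.26 K, T_H = 9.02 × 293.26/8.020 = 329.83 K.
Converting, 329.83 K = 134.02°F.

134 °F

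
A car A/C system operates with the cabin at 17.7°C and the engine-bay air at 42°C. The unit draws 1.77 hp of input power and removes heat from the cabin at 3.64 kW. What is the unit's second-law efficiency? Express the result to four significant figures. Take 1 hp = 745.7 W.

0.2304

Converting, Q̇_C = 3.640 kW = 4.881 hp, so COP_actual = Q̇_C/Ẇ = 4.881/1.770 = 2.758.
In absolute terms T_C = 290.85 K and T_H = 315.15 K, so ΔT = 24.30 K.
COP_Carnot = T_C/ΔT = 290.85/24.30 = 11.97.
η_II = COP_actual/COP_Carnot = 2.758/11.97 = 0.2304.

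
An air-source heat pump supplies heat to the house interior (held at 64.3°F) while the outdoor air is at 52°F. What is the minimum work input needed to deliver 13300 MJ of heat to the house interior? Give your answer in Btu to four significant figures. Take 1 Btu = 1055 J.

295900 Btu

In absolute terms T_C = 284.26 K and T_H = 291.09 K, so ΔT = 6.833 K.
The reversible limit is COP_HP = T_H/ΔT = 42.60, so W_min = Q_H/COP = Q_H·ΔT/T_H.
W_min = 13300 × 6.833/291.09 = 312.2 MJ = 295900 Btu.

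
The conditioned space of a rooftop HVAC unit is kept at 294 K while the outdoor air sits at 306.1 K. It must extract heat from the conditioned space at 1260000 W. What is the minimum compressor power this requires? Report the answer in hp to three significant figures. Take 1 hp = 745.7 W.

The reservoir spacing is ΔT = 306.1 − 294 = 12.10 K.
COP_Carnot = T_C/ΔT = 294.00/12.10 = 24.30.
Ẇ_min = Q̇/COP_Carnot = 1260000/24.30 = 51860 W = 69.54 hp.

69.5 hp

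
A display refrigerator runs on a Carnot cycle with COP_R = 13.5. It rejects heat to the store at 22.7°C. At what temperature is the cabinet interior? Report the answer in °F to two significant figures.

36 °F

For a Carnot refrigerator COP_R = T_C/(T_H − T_C), so T_C = COP·T_H/(1 + COP).
With T_H = 295.85 K, T_C = 13.5 × 295.85/14.50 = 275.45 K.
Converting, 275.45 K = 36.13°F.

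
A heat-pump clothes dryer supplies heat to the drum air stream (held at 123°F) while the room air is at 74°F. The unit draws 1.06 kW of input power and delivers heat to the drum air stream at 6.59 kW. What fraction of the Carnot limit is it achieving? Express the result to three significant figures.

0.523

COP_actual = Q̇_H/Ẇ = 6.590/1.060 = 6.217.
In absolute terms T_C = 296.48 K and T_H = 323.71 K, so ΔT = 27.22 K.
COP_Carnot = T_H/ΔT = 323.71/27.22 = 11.89.
η_II = COP_actual/COP_Carnot = 6.217/11.89 = 0.5228.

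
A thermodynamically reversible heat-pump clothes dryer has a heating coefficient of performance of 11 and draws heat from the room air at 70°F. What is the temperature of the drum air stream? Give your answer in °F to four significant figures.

123.0 °F

COP_HP = T_H/(T_H − T_C) rearranges to T_H = COP·T_C/(COP − 1).
With T_C = 294.26 K, T_H = 11 × 294.26/10.00 = 323.69 K.
Converting, 323.69 K = 122.97°F.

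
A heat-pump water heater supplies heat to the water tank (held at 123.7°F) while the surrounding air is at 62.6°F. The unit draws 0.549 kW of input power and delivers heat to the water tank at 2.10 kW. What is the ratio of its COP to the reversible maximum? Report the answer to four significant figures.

0.4006

COP_actual = Q̇_H/Ẇ = 2.100/0.5490 = 3.825.
In absolute terms T_C = 290.15 K and T_H = 324.09 K, so ΔT = 33.94 K.
COP_Carnot = T_H/ΔT = 324.09/33.94 = 9.548.
η_II = COP_actual/COP_Carnot = 3.825/9.548 = 0.4006.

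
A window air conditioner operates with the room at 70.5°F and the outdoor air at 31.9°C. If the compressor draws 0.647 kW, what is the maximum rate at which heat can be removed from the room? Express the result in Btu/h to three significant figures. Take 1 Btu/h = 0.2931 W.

61900 Btu/h

In absolute terms T_C = 294.54 K and T_H = 305.05 K, so ΔT = 10.51 K.
COP_Carnot = T_C/ΔT = 294.54/10.51 = 28.02.
Q̇_max = COP_Carnot × Ẇ = 28.02 × 0.6470 kW = 18.13 kW = 61860 Btu/h.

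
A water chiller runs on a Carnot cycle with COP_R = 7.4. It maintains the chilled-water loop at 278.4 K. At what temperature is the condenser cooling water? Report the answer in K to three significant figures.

COP_R = T_C/(T_H − T_C) gives T_H − T_C = T_C/COP.
With T_C = 278.40 K, T_H = 278.40 × (1 + 1/7.4) = 316.02 K.

316 K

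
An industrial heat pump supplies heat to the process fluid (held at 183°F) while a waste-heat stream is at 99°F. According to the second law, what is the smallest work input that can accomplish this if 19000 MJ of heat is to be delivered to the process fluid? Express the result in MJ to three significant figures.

In absolute terms T_C = 310.37 K and T_H = 357.04 K, so ΔT = 46.67 K.
The reversible limit is COP_HP = T_H/ΔT = 7.651, so W_min = Q_H/COP = Q_H·ΔT/T_H.
W_min = 19000 × 46.67/357.04 = 2483 MJ.

2480 MJ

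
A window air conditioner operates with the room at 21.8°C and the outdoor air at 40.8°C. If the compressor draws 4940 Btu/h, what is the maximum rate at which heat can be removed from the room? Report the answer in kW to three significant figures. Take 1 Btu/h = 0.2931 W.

In absolute terms T_C = 294.95 K and T_H = 313.95 K, so ΔT = 19.00 K.
COP_Carnot = T_C/ΔT = 294.95/19.00 = 15.52.
Q̇_max = COP_Carnot × Ẇ = 15.52 × 4940 Btu/h = 76690 Btu/h = 22.48 kW.

22.5 kW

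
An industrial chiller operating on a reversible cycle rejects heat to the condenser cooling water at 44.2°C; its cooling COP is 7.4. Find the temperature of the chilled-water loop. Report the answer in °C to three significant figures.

6.42 °C

For a Carnot refrigerator COP_R = T_C/(T_H − T_C), so T_C = COP·T_H/(1 + COP).
With T_H = 317.35 K, T_C = 7.4 × 317.35/8.400 = 279.57 K.
Converting, 279.57 K = 6.42°C.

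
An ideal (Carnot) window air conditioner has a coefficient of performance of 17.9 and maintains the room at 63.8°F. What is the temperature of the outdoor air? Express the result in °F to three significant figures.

93.0 °F

COP_R = T_C/(T_H − T_C) gives T_H − T_C = T_C/COP.
With T_C = 290.82 K, T_H = 290.82 × (1 + 1/17.9) = 307.06 K.
Converting, 307.06 K = 93.04°F.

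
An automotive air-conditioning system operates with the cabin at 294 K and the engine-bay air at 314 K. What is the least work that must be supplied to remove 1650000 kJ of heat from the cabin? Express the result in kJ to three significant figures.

The reservoir spacing is ΔT = 314 − 294 = 20.00 K.
The reversible limit is COP_R = T_C/ΔT = 14.70, so W_min = Q_C/COP = Q_C·ΔT/T_C.
W_min = 1650000 × 20.00/294.00 = 112200 kJ.

112000 kJ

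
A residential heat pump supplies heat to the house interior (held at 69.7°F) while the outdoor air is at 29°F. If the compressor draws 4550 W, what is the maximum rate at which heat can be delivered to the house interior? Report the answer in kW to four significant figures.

59.18 kW

In absolute terms T_C = 271.48 K and T_H = 294.09 K, so ΔT = 22.61 K.
COP_Carnot = T_H/ΔT = 294.09/22.61 = 13.01.
Q̇_max = COP_Carnot × Ẇ = 13.01 × 4550 W = 59180 W = 59.18 kW.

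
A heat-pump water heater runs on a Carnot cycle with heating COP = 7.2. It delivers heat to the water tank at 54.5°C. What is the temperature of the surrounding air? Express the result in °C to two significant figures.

COP_HP = T_H/(T_H − T_C) gives T_H − T_C = T_H/COP.
With T_H = 327.65 K, T_C = 327.65 × (1 − 1/7.2) = 282.14 K.
Converting, 282.14 K = 8.99°C.

9.0 °C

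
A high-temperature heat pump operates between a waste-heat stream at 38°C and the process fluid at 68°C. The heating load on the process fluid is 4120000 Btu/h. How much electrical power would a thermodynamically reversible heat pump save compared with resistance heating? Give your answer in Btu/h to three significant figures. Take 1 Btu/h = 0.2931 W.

In absolute terms T_C = 311.15 K and T_H = 341.15 K, so ΔT = 30.00 K.
COP_Carnot = T_H/ΔT = 341.15/30.00 = 11.37.
Resistance heating needs Ẇ_res = Q̇_H = 4120000 Btu/h; the reversible heat pump needs only Ẇ_hp = Q̇_H/COP = 362300 Btu/h.
Saving = 4120000 − 362300 = 3758000 Btu/h.

3760000 Btu/h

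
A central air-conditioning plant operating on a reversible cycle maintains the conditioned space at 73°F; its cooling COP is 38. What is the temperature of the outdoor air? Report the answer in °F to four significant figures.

87.02 °F

COP_R = T_C/(T_H − T_C) gives T_H − T_C = T_C/COP.
With T_C = 295.93 K, T_H = 295.93 × (1 + 1/38) = 303.72 K.
Converting, 303.72 K = 87.02°F.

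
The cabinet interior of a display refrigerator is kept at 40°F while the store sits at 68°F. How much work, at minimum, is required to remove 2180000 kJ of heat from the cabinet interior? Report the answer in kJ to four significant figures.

In absolute terms T_C = 277.59 K and T_H = 293.15 K, so ΔT = 15.56 K.
The reversible limit is COP_R = T_C/ΔT = 17.85, so W_min = Q_C/COP = Q_C·ΔT/T_C.
W_min = 2180000 × 15.56/277.59 = 122200 kJ.

122200 kJ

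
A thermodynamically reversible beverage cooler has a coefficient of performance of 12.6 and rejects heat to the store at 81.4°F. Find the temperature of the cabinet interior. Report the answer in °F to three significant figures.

For a Carnot refrigerator COP_R = T_C/(T_H − T_C), so T_C = COP·T_H/(1 + COP).
With T_H = 300.59 K, T_C = 12.6 × 300.59/13.60 = 278.49 K.
Converting, 278.49 K = 41.62°F.

41.6 °F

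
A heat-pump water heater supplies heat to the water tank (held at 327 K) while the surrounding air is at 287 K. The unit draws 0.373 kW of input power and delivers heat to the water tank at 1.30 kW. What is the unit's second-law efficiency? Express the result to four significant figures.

0.4263

COP_actual = Q̇_H/Ẇ = 1.300/0.3730 = 3.485.
The reservoir spacing is ΔT = 327 − 287 = 40.00 K.
COP_Carnot = T_H/ΔT = 327.00/40.00 = 8.175.
η_II = COP_actual/COP_Carnot = 3.485/8.175 = 0.4263.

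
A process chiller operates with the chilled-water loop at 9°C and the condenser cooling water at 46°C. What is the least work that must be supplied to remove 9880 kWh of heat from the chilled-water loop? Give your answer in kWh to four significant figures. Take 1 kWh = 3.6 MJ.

1296 kWh

In absolute terms T_C = 282.15 K and T_H = 319.15 K, so ΔT = 37.00 K.
The reversible limit is COP_R = T_C/ΔT = 7.626, so W_min = Q_C/COP = Q_C·ΔT/T_C.
W_min = 9880 × 37.00/282.15 = 1296 kWh.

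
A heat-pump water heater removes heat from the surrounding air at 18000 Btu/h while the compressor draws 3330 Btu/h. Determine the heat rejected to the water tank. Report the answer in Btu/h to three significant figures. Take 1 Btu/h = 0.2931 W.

For a cyclic device the first law requires Q̇_H = Q̇_C + Ẇ.
Q̇_H = Q̇_C + Ẇ = 21330 Btu/h.

21300 Btu/h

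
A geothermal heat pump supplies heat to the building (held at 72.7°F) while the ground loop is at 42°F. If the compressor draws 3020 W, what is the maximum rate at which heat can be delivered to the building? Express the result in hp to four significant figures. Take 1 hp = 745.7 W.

70.23 hp

In absolute terms T_C = 278.71 K and T_H = 295.76 K, so ΔT = 17.06 K.
COP_Carnot = T_H/ΔT = 295.76/17.06 = 17.34.
Q̇_max = COP_Carnot × Ẇ = 17.34 × 3020 W = 52370 W = 70.23 hp.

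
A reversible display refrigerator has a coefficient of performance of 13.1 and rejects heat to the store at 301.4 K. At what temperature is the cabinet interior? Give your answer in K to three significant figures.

280 K

For a Carnot refrigerator COP_R = T_C/(T_H − T_C), so T_C = COP·T_H/(1 + COP).
With T_H = 301.40 K, T_C = 13.1 × 301.40/14.10 = 280.02 K.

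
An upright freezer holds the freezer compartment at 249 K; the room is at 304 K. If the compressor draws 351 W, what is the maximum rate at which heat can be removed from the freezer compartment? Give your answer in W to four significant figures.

The reservoir spacing is ΔT = 304 − 249 = 55.00 K.
COP_Carnot = T_C/ΔT = 249.00/55.00 = 4.527.
Q̇_max = COP_Carnot × Ẇ = 4.527 × 351.0 W = 1589 W.

1589 W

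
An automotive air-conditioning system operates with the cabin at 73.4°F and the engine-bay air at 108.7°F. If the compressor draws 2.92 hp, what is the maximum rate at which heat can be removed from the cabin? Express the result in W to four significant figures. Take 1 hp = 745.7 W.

In absolute terms T_C = 296.15 K and T_H = 315.76 K, so ΔT = 19.61 K.
COP_Carnot = T_C/ΔT = 296.15/19.61 = 15.10.
Q̇_max = COP_Carnot × Ẇ = 15.10 × 2.920 hp = 44.10 hp = 32880 W.

32880 W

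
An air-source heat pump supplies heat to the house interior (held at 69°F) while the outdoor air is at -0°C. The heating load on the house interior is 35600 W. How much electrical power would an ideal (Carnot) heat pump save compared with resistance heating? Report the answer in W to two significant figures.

In absolute terms T_C = 273.15 K and T_H = 293.71 K, so ΔT = 20.56 K.
COP_Carnot = T_H/ΔT = 293.71/20.56 = 14.29.
Resistance heating needs Ẇ_res = Q̇_H = 35600 W; the reversible heat pump needs only Ẇ_hp = Q̇_H/COP = 2492 W.
Saving = 35600 − 2492 = 33110 W.

33000 W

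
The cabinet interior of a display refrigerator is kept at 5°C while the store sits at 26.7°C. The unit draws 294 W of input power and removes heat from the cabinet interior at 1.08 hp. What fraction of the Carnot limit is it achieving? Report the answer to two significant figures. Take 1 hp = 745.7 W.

0.21

Converting, Q̇_C = 1.080 hp = 805.4 W, so COP_actual = Q̇_C/Ẇ = 805.4/294.0 = 2.739.
In absolute terms T_C = 278.15 K and T_H = 299.85 K, so ΔT = 21.70 K.
COP_Carnot = T_C/ΔT = 278.15/21.70 = 12.82.
η_II = COP_actual/COP_Carnot = 2.739/12.82 = 0.2137.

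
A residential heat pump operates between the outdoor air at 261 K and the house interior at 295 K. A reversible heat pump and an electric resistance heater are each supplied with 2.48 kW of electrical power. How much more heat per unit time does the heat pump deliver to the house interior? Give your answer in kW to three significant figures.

The reservoir spacing is ΔT = 295 − 261 = 34.00 K.
COP_Carnot = T_H/ΔT = 295.00/34.00 = 8.676.
The heat pump delivers Q̇_H = COP × Ẇ = 21.52 kW; the resistance heater delivers Ẇ = 2.480 kW.
Extra = (COP − 1)·Ẇ = 19.04 kW.

19.0 kW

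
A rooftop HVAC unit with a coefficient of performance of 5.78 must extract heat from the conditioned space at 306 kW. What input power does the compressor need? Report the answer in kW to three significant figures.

Ẇ = Q̇_C/COP = 306.0/5.78 = 52.94 kW.

52.9 kW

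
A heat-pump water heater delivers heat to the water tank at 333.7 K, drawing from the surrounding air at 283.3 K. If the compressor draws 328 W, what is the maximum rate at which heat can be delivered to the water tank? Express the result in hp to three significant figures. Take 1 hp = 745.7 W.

2.91 hp

The reservoir spacing is ΔT = 333.7 − 283.3 = 50.40 K.
COP_Carnot = T_H/ΔT = 333.70/50.40 = 6.621.
Q̇_max = COP_Carnot × Ẇ = 6.621 × 328.0 W = 2172 W = 2.912 hp.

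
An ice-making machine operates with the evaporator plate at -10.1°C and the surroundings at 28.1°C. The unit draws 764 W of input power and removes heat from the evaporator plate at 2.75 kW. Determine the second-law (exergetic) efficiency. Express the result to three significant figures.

Converting, Q̇_C = 2.750 kW = 2750 W, so COP_actual = Q̇_C/Ẇ = 2750/764.0 = 3.599.
In absolute terms T_C = 263.05 K and T_H = 301.25 K, so ΔT = 38.20 K.
COP_Carnot = T_C/ΔT = 263.05/38.20 = 6.886.
η_II = COP_actual/COP_Carnot = 3.599/6.886 = 0.5227.

0.523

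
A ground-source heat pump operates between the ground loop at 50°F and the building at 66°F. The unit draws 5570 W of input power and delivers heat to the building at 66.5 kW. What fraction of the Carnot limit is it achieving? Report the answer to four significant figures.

0.3634

Converting, Q̇_H = 66.50 kW = 66500 W, so COP_actual = Q̇_H/Ẇ = 66500/5570 = 11.94.
In absolute terms T_C = 283.15 K and T_H = 292.04 K, so ΔT = 8.889 K.
COP_Carnot = T_H/ΔT = 292.04/8.889 = 32.85.
η_II = COP_actual/COP_Carnot = 11.94/32.85 = 0.3634.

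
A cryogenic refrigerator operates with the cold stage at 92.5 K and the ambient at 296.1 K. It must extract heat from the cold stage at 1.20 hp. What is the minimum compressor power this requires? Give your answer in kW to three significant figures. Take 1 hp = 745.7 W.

1.97 kW

The reservoir spacing is ΔT = 296.1 − 92.5 = 203.6 K.
COP_Carnot = T_C/ΔT = 92.50/203.6 = 0.4543.
Ẇ_min = Q̇/COP_Carnot = 1.200/0.4543 = 2.641 hp = 1.970 kW.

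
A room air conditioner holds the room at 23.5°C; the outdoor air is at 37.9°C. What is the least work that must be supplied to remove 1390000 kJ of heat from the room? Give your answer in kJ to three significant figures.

In absolute terms T_C = 296.65 K and T_H = 311.05 K, so ΔT = 14.40 K.
The reversible limit is COP_R = T_C/ΔT = 20.60, so W_min = Q_C/COP = Q_C·ΔT/T_C.
W_min = 1390000 × 14.40/296.65 = 67470 kJ.

67500 kJ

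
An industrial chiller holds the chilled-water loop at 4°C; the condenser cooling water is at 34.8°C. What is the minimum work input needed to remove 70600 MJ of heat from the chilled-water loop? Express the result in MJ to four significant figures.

In absolute terms T_C = 277.15 K and T_H = 307.95 K, so ΔT = 30.80 K.
The reversible limit is COP_R = T_C/ΔT = 8.998, so W_min = Q_C/COP = Q_C·ΔT/T_C.
W_min = 70600 × 30.80/277.15 = 7846 MJ.

7846 MJ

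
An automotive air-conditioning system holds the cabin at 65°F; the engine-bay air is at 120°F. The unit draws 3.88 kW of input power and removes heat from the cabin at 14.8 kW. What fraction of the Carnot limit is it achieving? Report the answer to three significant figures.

COP_actual = Q̇_C/Ẇ = 14.80/3.880 = 3.814.
In absolute terms T_C = 291.48 K and T_H = 322.04 K, so ΔT = 30.56 K.
COP_Carnot = T_C/ΔT = 291.48/30.56 = 9.539.
η_II = COP_actual/COP_Carnot = 3.814/9.539 = 0.3999.

0.400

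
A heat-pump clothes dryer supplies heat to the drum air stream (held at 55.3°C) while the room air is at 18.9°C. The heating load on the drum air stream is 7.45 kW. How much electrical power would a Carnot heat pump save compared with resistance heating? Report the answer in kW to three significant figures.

6.62 kW

In absolute terms T_C = 292.05 K and T_H = 328.45 K, so ΔT = 36.40 K.
COP_Carnot = T_H/ΔT = 328.45/36.40 = 9.023.
Resistance heating needs Ẇ_res = Q̇_H = 7.450 kW; the reversible heat pump needs only Ẇ_hp = Q̇_H/COP = 0.8256 kW.
Saving = 7.450 − 0.8256 = 6.624 kW.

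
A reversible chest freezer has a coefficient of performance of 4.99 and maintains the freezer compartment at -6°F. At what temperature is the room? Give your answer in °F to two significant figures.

COP_R = T_C/(T_H − T_C) gives T_H − T_C = T_C/COP.
With T_C = 252.04 K, T_H = 252.04 × (1 + 1/4.99) = 302.55 K.
Converting, 302.55 K = 84.92°F.

85 °F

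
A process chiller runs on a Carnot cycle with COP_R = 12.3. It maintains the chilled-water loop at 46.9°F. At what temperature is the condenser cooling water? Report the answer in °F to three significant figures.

COP_R = T_C/(T_H − T_C) gives T_H − T_C = T_C/COP.
With T_C = 281.43 K, T_H = 281.43 × (1 + 1/12.3) = 304.31 K.
Converting, 304.31 K = 88.08°F.

88.1 °F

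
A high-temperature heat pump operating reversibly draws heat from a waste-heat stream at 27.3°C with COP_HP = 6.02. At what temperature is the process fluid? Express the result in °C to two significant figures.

87 °C

COP_HP = T_H/(T_H − T_C) rearranges to T_H = COP·T_C/(COP − 1).
With T_C = 300.45 K, T_H = 6.02 × 300.45/5.020 = 360.30 K.
Converting, 360.30 K = 87.15°C.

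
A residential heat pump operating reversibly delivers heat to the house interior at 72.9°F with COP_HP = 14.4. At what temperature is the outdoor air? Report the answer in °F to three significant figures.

COP_HP = T_H/(T_H − T_C) gives T_H − T_C = T_H/COP.
With T_H = 295.87 K, T_C = 295.87 × (1 − 1/14.4) = 275.33 K.
Converting, 275.33 K = 35.92°F.

35.9 °F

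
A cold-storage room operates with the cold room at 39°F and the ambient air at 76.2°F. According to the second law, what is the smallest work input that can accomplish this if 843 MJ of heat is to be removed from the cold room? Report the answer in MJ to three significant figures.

62.9 MJ

In absolute terms T_C = 277.04 K and T_H = 297.71 K, so ΔT = 20.67 K.
The reversible limit is COP_R = T_C/ΔT = 13.41, so W_min = Q_C/COP = Q_C·ΔT/T_C.
W_min = 843.0 × 20.67/277.04 = 62.89 MJ.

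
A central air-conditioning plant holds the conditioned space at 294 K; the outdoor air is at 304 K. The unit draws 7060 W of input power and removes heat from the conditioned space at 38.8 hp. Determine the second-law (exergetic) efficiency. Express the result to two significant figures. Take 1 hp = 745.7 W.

Converting, Q̇_C = 38.80 hp = 28930 W, so COP_actual = Q̇_C/Ẇ = 28930/7060 = 4.098.
The reservoir spacing is ΔT = 304 − 294 = 10.00 K.
COP_Carnot = T_C/ΔT = 294.00/10.00 = 29.40.
η_II = COP_actual/COP_Carnot = 4.098/29.40 = 0.1394.

0.14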